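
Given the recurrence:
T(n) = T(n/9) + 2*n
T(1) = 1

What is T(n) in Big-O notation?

Geometric series: 2*n*(1 + 1/9 + 1/9^2 + ...) = O(n). T(n) = O(n).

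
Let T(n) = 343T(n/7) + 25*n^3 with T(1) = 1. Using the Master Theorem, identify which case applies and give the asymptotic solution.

a=343, b=7, f(n)=25*n^3.
log_7(343) = 3, so n^(log_b(a)) = n^3.
f(n) = Theta(n^3), so Case 2 applies.
T(n) = Theta(n^3 log n).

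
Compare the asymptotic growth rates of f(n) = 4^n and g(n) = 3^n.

f(n) = 4^n grows faster: (4/3)^n -> infinity since 4/3 > 1.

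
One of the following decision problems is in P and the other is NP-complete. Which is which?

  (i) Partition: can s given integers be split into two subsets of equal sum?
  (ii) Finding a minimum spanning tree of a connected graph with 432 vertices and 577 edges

(i) is NP-complete: Subset Sum reduces to it (one of Karp's 21 NP-complete problems).
(ii) is P: Kruskal's / Prim's algorithms run in polynomial time.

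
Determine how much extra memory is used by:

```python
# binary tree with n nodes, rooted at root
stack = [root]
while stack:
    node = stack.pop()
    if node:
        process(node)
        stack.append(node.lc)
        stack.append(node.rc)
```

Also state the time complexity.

Space complexity: O(n).
Auxiliary storage grows linearly with the input size n in the worst case.
Time complexity: O(n).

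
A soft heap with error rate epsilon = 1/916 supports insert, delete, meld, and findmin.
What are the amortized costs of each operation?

Soft heaps (Chazelle) allow up to an epsilon = 1/916 fraction of elements to have corrupted (raised) keys. Insert is O(log(1/epsilon)) = O(log 916) amortized -- the structure maintains heap-ordered binary trees of rank bounded by O(log(1/epsilon)). Meld concatenates root lists: O(1) amortized. Delete and findmin are O(1) amortized.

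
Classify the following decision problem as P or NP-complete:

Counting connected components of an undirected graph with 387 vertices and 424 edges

This problem is in P: BFS/DFS visits each vertex and edge once: O(V+E).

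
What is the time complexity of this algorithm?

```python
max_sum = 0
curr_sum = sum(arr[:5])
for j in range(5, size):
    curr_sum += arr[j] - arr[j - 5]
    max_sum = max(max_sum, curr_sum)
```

Time complexity: O(n).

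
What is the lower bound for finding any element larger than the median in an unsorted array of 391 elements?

To find an element larger than the median of 391 elements, we must see Omega(n) elements. Without seeing enough elements, an adversary can make any unseen element the median.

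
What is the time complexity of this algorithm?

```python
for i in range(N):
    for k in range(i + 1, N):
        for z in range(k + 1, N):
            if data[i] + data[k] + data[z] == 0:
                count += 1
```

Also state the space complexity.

Time complexity: O(n^3).
Space complexity: O(1).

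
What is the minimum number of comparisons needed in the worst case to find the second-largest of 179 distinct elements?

Lower bound: finding the max needs 179-1 comparisons. By the adversary weight-doubling argument, the max must personally win >= ceil(log_2(179)) = 8 comparisons; the 2nd-largest is among those 8 losers, needing 8-1 more comparisons. Total >= 179-1 + 8-1 = 185. A balanced knockout tournament achieves this.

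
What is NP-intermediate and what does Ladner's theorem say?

NP-intermediate problems are in NP but neither in P nor NP-complete (assuming P != NP). Ladner's theorem proves such problems exist if P != NP. Graph isomorphism and integer factoring are candidate NP-intermediate problems -- no polynomial algorithm is known, but no NP-completeness proof exists either.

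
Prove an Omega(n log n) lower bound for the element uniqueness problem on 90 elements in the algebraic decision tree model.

In the algebraic decision tree model, element uniqueness on 90 elements is equivalent to determining which cell of an arrangement of C(90,2) = 4005 hyperplanes x_i = x_j contains the input point. Ben-Or's theorem shows this requires Omega(n log n).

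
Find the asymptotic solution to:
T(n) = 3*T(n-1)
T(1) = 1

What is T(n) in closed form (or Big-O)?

Each step multiplies by 3. T(n) = T(1)*3^(n-1) = 3^(n-1).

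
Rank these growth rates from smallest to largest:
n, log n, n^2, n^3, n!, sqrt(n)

Ordered by growth rate: log n < sqrt(n) < n < n^2 < n^3 < n!.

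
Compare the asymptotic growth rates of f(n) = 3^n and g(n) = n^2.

f(n) = 3^n grows faster: any exponential with base > 1 dominates every polynomial.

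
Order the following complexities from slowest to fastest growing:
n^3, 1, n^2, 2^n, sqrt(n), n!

Ordered by growth rate: 1 < sqrt(n) < n^2 < n^3 < 2^n < n!.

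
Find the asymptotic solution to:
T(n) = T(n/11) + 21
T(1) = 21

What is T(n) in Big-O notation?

Each step divides n by 11 and adds 21. After log_11(n) steps, T(n) = O(log n).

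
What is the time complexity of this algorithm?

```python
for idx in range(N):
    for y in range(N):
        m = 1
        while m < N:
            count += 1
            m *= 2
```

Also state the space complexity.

Time complexity: O(n^2 log n).
Space complexity: O(1).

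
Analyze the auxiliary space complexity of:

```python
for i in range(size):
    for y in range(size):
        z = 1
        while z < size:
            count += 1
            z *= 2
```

Space complexity: O(1).
Only a constant amount of auxiliary storage is used; nothing grows with n.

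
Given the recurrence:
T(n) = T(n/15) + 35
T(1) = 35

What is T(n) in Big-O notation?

Each step divides n by 15 and adds 35. After log_15(n) steps, T(n) = O(log n).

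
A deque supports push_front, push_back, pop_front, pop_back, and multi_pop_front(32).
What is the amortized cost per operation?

Assign 2 credits to each push operation. A pop uses 1 saved credit. multi_pop_front(32) uses up to 32 saved credits from previous pushes. Credits never go negative. Amortized cost is O(1).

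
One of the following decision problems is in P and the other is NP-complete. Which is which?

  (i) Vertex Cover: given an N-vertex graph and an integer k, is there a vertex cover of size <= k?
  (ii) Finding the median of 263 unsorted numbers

(i) is NP-complete: one of Karp's 21 NP-complete problems (with k part of the input; for any fixed constant k it is in P).
(ii) is P: linear-time selection (median-of-medians) runs in O(n).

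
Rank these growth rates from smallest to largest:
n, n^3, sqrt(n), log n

Ordered by growth rate: log n < sqrt(n) < n < n^3.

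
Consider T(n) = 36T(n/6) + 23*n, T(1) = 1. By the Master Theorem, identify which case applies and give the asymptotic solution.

a=36, b=6, f(n)=23*n.
log_6(36) = 2 > 1.
Since f(n) = O(n^1) is polynomially smaller than n^2, Case 1 applies.
T(n) = Theta(n^2).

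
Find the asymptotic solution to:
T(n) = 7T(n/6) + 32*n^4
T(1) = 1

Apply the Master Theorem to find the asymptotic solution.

a=7, b=6, f(n)=32*n^4. log_6(7) = 1.086 < 4. Case 3: T(n) = O(n^4).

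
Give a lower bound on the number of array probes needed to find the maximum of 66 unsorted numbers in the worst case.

Adversary: any unprobed cell could hold a value larger than everything seen so far. If fewer than 66 cells are probed, the adversary places the max in an unprobed cell. So all 66 cells must be examined; together with 66-1 comparisons this is tight.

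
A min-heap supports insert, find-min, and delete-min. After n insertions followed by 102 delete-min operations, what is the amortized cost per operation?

Insert takes O(log n) worst case. Delete-min takes O(log n). Over a sequence of n inserts and 102 delete-mins, total cost is O((n + 102) log n). Amortized per operation: O(log n).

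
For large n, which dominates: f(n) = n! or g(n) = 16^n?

f(n) = n! grows faster: n!/16^n -> infinity by Stirling.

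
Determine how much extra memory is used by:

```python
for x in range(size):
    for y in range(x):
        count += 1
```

Space complexity: O(1).
Only a constant amount of auxiliary storage is used; nothing grows with n.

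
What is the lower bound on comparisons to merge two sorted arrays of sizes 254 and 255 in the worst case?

Adversary: with |254 - 255| <= 1 the inputs can be fully interleaved so that every adjacent pair in the merged output comes from different arrays. Then each of the 508 adjacent pairs must be directly compared, or the algorithm cannot determine their relative order. Standard merge meets this bound.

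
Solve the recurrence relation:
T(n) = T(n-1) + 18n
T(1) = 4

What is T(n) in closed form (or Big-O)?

Unrolling: T(n) = 4 + 18*(2 + 3 + ... + n) = 4 + 18*(n(n+1)/2 - 1) = O(n^2).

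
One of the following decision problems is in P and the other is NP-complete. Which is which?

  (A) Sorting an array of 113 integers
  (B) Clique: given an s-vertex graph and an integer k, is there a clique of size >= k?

(A) is P: merge sort runs in O(n log n).
(B) is NP-complete: complement of Independent Set / Vertex Cover (with k part of the input).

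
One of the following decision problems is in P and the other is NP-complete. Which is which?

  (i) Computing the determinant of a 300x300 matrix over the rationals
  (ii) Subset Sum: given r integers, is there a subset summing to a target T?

(i) is P: Gaussian elimination runs in O(n^3).
(ii) is NP-complete: one of Karp's 21 NP-complete problems.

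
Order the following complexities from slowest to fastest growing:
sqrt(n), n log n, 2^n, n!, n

Ordered by growth rate: sqrt(n) < n < n log n < 2^n < n!.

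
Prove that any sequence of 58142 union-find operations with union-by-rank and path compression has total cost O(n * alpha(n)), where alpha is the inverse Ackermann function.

Using Tarjan's analysis with rank-based potential function. Union-by-rank keeps tree height O(log n). Path compression flattens paths during find. For n = 58142 operations, total cost is O(n * alpha(n)), effectively O(n) since alpha grows incredibly slowly.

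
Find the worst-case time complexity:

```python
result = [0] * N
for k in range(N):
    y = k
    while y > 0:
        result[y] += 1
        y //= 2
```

Time complexity: O(n log n).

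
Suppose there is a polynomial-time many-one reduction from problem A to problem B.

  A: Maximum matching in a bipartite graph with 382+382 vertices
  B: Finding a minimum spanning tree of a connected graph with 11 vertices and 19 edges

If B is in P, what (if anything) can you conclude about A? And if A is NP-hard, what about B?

A poly-time reduction A <=_p B means any A-instance can be transformed to a B-instance in poly time.
If B is in P: compose the reduction with B's poly-time algorithm to solve A in poly time, so A is in P.
If A is NP-hard: every NP problem reduces to A, which reduces to B; composing reductions, every NP problem reduces to B, so B is NP-hard.
(Here in fact A is P and B is P.)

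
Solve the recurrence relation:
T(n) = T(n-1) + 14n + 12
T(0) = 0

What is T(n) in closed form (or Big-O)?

Dominant term in sum is 14*sum(i, i=1..n) = 14*n*(n+1)/2 = O(n^2).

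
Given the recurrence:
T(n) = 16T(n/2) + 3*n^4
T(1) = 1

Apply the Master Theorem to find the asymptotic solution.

a=16, b=2, f(n)=3*n^4. log_2(16) = 4. Case 2: T(n) = O(n^4 log n).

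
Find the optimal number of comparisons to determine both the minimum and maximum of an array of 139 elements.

Naive approach: 276 comparisons (138 for max + 138 for min).
Optimal: Compare elements in pairs first (floor(n/2) = 69 comparisons), then find max among winners and min among losers (69 comparisons each).
Total: ceil(3n/2) - 2 = 207 comparisons. An adversary argument shows this is also a lower bound.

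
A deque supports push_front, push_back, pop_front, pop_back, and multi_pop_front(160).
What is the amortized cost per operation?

Assign 2 credits to each push operation. A pop uses 1 saved credit. multi_pop_front(160) uses up to 160 saved credits from previous pushes. Credits never go negative. Amortized cost is O(1).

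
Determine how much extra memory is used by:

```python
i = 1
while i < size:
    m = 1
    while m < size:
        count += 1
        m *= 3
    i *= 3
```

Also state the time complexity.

Space complexity: O(1).
Only a constant amount of auxiliary storage is used; nothing grows with n.
Time complexity: O(log^2 n).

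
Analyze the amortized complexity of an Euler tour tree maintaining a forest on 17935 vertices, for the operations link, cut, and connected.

An Euler tour tree stores each tree's Euler tour as a balanced BST keyed by tour position. On 17935 vertices: link concatenates two tours via O(1) splits/joins of size <= 2*17935 (O(log n)); cut splits the tour at the two occurrences of the edge (O(log n)); connected compares BST roots (O(log n) to find the root). All O(log n) amortized.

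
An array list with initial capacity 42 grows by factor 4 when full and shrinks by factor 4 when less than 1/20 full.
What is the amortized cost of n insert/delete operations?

Using potential function Phi = |4*size - capacity|. Resizing costs are offset by potential release. Amortized O(1) per operation.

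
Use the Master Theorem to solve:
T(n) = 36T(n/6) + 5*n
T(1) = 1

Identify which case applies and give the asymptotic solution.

a=36, b=6, f(n)=5*n.
log_6(36) = 2 > 1.
Since f(n) = O(n^1) is polynomially smaller than n^2, Case 1 applies.
T(n) = Theta(n^2).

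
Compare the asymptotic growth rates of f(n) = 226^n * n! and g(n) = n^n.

f(n) = 226^n * n! grows faster: by Stirling n! ~ sqrt(2 pi n)(n/e)^n, so 226^n n! / n^n ~ (226/e)^n sqrt(2 pi n) -> infinity since 226/e > 1.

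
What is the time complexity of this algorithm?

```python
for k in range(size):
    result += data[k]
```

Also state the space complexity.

Time complexity: O(n).
Space complexity: O(1).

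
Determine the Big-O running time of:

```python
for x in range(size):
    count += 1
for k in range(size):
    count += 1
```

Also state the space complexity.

Time complexity: O(n).
Space complexity: O(1).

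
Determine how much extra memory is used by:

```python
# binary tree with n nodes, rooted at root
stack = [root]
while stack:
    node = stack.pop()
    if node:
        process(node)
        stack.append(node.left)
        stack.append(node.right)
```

Space complexity: O(n).
Auxiliary storage grows linearly with the input size n in the worst case.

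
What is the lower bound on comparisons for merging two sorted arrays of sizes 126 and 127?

Adversary argument: with sizes 126 and 127 (differing by at most 1), interleave the two arrays so that every consecutive pair in the output comes from different inputs. Then each of the 252 adjacent output pairs must be directly compared, or the algorithm cannot determine their relative order. So 252 comparisons are necessary; standard merge achieves this.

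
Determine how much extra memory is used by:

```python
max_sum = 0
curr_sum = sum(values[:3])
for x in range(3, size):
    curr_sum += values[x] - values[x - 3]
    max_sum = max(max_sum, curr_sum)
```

Space complexity: O(1).
Only a constant amount of auxiliary storage is used; nothing grows with n.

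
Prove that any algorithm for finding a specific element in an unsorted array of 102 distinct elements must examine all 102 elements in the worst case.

Adversary argument: if the algorithm examines fewer than 102 elements, the adversary places the target in an unexamined position. The algorithm cannot distinguish 'not present' from 'in unexamined position'.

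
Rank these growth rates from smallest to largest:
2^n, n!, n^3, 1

Ordered by growth rate: 1 < n^3 < 2^n < n!.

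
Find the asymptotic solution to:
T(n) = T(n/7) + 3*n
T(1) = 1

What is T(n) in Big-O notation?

Geometric series: 3*n*(1 + 1/7 + 1/7^2 + ...) = O(n). T(n) = O(n).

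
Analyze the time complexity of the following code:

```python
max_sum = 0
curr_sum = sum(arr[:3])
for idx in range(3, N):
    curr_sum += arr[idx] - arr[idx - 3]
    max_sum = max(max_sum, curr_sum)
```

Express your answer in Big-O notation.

Time complexity: O(n).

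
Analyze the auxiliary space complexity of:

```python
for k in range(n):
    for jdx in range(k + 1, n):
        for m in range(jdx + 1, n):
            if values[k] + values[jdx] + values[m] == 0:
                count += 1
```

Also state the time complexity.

Space complexity: O(1).
Only a constant amount of auxiliary storage is used; nothing grows with n.
Time complexity: O(n^3).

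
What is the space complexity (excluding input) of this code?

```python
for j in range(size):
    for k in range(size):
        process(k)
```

Space complexity: O(1).
Only a constant amount of auxiliary storage is used; nothing grows with n.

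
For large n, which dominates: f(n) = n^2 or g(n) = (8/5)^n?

g(n) = (8/5)^n grows faster: (8/5)^n is exponential with base 8/5 > 1, dominating every polynomial.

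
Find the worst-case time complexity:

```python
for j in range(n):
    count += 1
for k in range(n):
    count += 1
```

Time complexity: O(n).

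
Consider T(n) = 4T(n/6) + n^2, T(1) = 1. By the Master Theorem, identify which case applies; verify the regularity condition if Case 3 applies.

a=4, b=6, f(n)=n^2.
log_6(4) = 0.7737 < 2.
f(n) = Omega(n^(0.7737+epsilon)) for some epsilon > 0, so Case 3 is the candidate.
Regularity: a*f(n/b) = 4*1*(n/6)^2 = (4/36)*1*n^2 <= c*f(n) with c = 4/36 < 1. Satisfied.
Case 3: T(n) = Theta(n^2).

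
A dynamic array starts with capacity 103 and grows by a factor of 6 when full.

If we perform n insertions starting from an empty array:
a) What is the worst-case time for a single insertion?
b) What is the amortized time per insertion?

(a) Worst-case single insertion: O(n) -- when the array is full at capacity c, the resize copies all c elements, and c can be Theta(n).
(b) Resizes happen at sizes 103, 618, 3708, ... Total copy cost for n insertions: 103 + 618 + ... = O(n) (geometric series with ratio 1/6). Amortized cost per insertion: O(n)/n = O(1).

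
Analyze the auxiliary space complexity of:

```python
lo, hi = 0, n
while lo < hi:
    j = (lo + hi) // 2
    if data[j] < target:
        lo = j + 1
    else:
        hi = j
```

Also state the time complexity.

Space complexity: O(1).
Only a constant amount of auxiliary storage is used; nothing grows with n.
Time complexity: O(log n).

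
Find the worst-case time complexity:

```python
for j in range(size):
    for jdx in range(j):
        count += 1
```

Time complexity: O(n^2).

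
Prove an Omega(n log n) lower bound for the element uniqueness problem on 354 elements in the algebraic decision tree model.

In the algebraic decision tree model, element uniqueness on 354 elements is equivalent to determining which cell of an arrangement of C(354,2) = 62481 hyperplanes x_i = x_j contains the input point. Ben-Or's theorem shows this requires Omega(n log n).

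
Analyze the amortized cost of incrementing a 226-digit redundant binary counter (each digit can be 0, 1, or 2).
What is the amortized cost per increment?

A redundant counter on 226 digits allows digit values 0, 1, 2. Increment adds 1 to the least significant digit and carries any 2 to a 0 plus +1 on the next digit. With potential Phi = (number of 2-digits), each increment does O(1) actual work plus a chain of carries, each of which decreases Phi by 1. Amortized O(1).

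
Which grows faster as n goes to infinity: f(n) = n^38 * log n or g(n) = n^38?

f(n) = n^38 * log n grows faster: extra log n factor -> infinity.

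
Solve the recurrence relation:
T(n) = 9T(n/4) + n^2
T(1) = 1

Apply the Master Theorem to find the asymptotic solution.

a=9, b=4, f(n)=n^2. log_4(9) = 1.585 < 2. Case 3: T(n) = O(n^2).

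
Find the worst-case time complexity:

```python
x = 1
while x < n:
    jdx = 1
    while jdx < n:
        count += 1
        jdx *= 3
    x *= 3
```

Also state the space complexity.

Time complexity: O(log^2 n).
Space complexity: O(1).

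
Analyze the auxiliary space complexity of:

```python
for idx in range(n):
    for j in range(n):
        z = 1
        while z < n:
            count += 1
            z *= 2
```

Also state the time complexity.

Space complexity: O(1).
Only a constant amount of auxiliary storage is used; nothing grows with n.
Time complexity: O(n^2 log n).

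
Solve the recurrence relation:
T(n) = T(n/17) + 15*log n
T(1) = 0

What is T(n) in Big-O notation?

Each of the log_17(n) levels adds O(log n). T(n) = O(log^2 n).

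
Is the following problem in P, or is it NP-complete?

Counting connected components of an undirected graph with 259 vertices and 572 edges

This problem is in P: BFS/DFS visits each vertex and edge once: O(V+E).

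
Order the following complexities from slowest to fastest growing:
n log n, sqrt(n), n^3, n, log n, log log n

Ordered by growth rate: log log n < log n < sqrt(n) < n < n log n < n^3.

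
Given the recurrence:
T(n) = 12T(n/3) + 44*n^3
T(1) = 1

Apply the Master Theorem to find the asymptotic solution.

a=12, b=3, f(n)=44*n^3. log_3(12) = 2.262 < 3. Case 3: T(n) = O(n^3).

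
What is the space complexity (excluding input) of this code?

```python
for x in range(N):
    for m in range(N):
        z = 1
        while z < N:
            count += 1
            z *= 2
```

Space complexity: O(1).
Only a constant amount of auxiliary storage is used; nothing grows with n.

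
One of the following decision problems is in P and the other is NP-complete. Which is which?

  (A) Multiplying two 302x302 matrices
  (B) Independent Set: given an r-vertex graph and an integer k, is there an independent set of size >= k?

(A) is P: the schoolbook algorithm runs in O(n^3).
(B) is NP-complete: complement of Clique (with k part of the input).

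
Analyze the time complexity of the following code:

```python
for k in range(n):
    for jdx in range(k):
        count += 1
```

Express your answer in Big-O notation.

Time complexity: O(n^2).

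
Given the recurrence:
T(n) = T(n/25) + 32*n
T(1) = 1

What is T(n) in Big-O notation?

Geometric series: 32*n*(1 + 1/25 + 1/25^2 + ...) = O(n). T(n) = O(n).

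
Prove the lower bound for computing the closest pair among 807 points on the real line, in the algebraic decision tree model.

Reduction from element distinctness: given 807 reals, the closest-pair distance is 0 iff two are equal. Element distinctness has an Omega(n log n) lower bound in the algebraic decision tree model (Ben-Or). Therefore closest pair on a line also requires Omega(n log n). Sorting then a linear scan achieves this.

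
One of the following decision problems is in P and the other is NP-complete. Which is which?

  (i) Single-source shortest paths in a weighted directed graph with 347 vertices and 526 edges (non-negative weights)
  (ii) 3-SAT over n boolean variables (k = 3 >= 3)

(i) is P: Dijkstra's algorithm runs in O((V+E) log V).
(ii) is NP-complete: 3-SAT is NP-complete (Cook-Levin); k-SAT for k>=3 reduces from 3-SAT.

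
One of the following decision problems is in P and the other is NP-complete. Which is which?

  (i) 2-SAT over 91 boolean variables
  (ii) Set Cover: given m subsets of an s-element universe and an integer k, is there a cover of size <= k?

(i) is P: 2-SAT is solvable in linear time via implication-graph SCCs.
(ii) is NP-complete: one of Karp's 21 NP-complete problems (with k part of the input).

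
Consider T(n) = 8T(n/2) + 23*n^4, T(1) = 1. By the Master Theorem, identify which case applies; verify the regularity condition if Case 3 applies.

a=8, b=2, f(n)=23*n^4.
log_2(8) = 3 < 4.
f(n) = Omega(n^(3+epsilon)) for some epsilon > 0, so Case 3 is the candidate.
Regularity: a*f(n/b) = 8*23*(n/2)^4 = (8/16)*23*n^4 <= c*f(n) with c = 8/16 < 1. Satisfied.
Case 3: T(n) = Theta(n^4).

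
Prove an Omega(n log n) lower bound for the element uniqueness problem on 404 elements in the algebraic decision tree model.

In the algebraic decision tree model, element uniqueness on 404 elements is equivalent to determining which cell of an arrangement of C(404,2) = 81406 hyperplanes x_i = x_j contains the input point. Ben-Or's theorem shows this requires Omega(n log n).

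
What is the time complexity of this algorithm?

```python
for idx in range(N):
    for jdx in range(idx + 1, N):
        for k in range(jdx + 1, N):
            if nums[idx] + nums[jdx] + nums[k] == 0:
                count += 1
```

Time complexity: O(n^3).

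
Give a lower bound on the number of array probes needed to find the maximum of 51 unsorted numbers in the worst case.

Adversary: any unprobed cell could hold a value larger than everything seen so far. If fewer than 51 cells are probed, the adversary places the max in an unprobed cell. So all 51 cells must be examined; together with 51-1 comparisons this is tight.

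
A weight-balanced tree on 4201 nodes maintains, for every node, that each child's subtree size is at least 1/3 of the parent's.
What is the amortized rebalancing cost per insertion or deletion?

With balance ratio 1/3, tree height is O(log_{3/1}(4201)) = O(log n). A rebalance at a node of size s costs O(s) but requires Omega(s) updates in that subtree to retrigger. Summed over the O(log n) ancestors of the touched leaf, amortized rebalancing is O(log n).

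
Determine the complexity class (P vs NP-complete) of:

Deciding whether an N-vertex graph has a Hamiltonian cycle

This problem is NP-complete: one of Karp's 21 NP-complete problems.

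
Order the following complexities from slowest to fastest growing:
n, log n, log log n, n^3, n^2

Ordered by growth rate: log log n < log n < n < n^2 < n^3.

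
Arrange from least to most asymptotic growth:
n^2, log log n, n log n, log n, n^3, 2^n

Ordered by growth rate: log log n < log n < n log n < n^2 < n^3 < 2^n.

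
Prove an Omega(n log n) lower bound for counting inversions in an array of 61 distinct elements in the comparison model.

Decision-tree argument: at any leaf, the comparisons made (with transitivity) must totally order all 61 elements -- otherwise some pair (i,j) is unordered, and an adversary can present two inputs agreeing on every comparison made but with that pair flipped, changing the inversion count by 1, so the leaf's output is wrong on one of them. Hence the tree has >= 61! leaves and height >= log_2(61!) = Omega(n log n). Modified merge sort achieves O(n log n).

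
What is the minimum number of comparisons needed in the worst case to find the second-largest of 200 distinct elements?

Lower bound: finding the max needs 200-1 comparisons. By the adversary weight-doubling argument, the max must personally win >= ceil(log_2(200)) = 8 comparisons; the 2nd-largest is among those 8 losers, needing 8-1 more comparisons. Total >= 200-1 + 8-1 = 206. A balanced knockout tournament achieves this.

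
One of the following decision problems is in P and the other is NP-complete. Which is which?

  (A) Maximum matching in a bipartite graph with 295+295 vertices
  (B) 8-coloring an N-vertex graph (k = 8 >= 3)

(A) is P: Hopcroft-Karp runs in O(E sqrt(V)).
(B) is NP-complete: graph k-coloring for k>=3 is NP-complete by reduction from 3-SAT.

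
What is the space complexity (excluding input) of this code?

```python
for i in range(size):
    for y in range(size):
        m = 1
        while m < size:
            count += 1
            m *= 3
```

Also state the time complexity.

Space complexity: O(1).
Only a constant amount of auxiliary storage is used; nothing grows with n.
Time complexity: O(n^2 log n).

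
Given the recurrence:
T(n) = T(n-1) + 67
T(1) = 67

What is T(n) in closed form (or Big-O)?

Unrolling: T(n) = T(n-1) + 67 = T(n-2) + 2*67 = ... = T(1) + (n-1)*67 = 67 + (n-1)*67 = 67n.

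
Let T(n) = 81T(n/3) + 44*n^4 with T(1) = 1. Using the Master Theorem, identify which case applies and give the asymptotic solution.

a=81, b=3, f(n)=44*n^4.
log_3(81) = 4, so n^(log_b(a)) = n^4.
f(n) = Theta(n^4), so Case 2 applies.
T(n) = Theta(n^4 log n).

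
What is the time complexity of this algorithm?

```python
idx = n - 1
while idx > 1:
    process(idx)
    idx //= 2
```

Time complexity: O(log n).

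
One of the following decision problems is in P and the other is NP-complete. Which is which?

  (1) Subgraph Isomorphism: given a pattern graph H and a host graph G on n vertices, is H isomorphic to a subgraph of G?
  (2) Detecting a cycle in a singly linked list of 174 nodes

(1) is NP-complete: generalizes Clique and Hamiltonian Path (pattern size is part of the input).
(2) is P: Floyd's tortoise-and-hare runs in O(n) time, O(1) space.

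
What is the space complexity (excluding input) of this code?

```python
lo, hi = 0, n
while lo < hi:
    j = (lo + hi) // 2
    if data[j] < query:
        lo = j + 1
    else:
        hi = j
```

Space complexity: O(1).
Only a constant amount of auxiliary storage is used; nothing grows with n.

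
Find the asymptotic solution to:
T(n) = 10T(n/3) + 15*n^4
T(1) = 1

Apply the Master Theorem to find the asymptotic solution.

a=10, b=3, f(n)=15*n^4. log_3(10) = 2.096 < 4. Case 3: T(n) = O(n^4).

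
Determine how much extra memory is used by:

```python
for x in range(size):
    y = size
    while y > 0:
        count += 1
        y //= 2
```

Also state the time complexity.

Space complexity: O(1).
Only a constant amount of auxiliary storage is used; nothing grows with n.
Time complexity: O(n log n).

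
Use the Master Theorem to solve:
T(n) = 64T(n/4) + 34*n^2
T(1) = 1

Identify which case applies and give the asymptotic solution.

a=64, b=4, f(n)=34*n^2.
log_4(64) = 3 > 2.
Since f(n) = O(n^2) is polynomially smaller than n^3, Case 1 applies.
T(n) = Theta(n^3).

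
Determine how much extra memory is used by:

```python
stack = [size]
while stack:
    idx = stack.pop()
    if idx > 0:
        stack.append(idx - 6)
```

Space complexity: O(1).
Only a constant amount of auxiliary storage is used; nothing grows with n.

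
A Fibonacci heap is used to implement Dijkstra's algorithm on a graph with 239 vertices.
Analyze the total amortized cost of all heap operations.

Dijkstra performs 239 insert, 239 extract-min, and at most E decrease-key operations. With Fibonacci heap: insert O(1) amortized, extract-min O(log n) amortized, decrease-key O(1) amortized. Total with n = 239: O(n * 1 + n * log n + E * 1) = O(n log n + E).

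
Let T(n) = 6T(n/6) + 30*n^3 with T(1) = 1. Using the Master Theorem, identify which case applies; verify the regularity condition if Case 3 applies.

a=6, b=6, f(n)=30*n^3.
log_6(6) = 1 < 3.
f(n) = Omega(n^(1+epsilon)) for some epsilon > 0, so Case 3 is the candidate.
Regularity: a*f(n/b) = 6*30*(n/6)^3 = (6/216)*30*n^3 <= c*f(n) with c = 6/216 < 1. Satisfied.
Case 3: T(n) = Theta(n^3).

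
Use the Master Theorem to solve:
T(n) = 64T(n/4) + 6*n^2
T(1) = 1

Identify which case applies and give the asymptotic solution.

a=64, b=4, f(n)=6*n^2.
log_4(64) = 3 > 2.
Since f(n) = O(n^2) is polynomially smaller than n^3, Case 1 applies.
T(n) = Theta(n^3).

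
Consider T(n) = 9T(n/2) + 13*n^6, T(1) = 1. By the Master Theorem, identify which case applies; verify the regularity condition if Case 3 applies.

a=9, b=2, f(n)=13*n^6.
log_2(9) = 3.17 < 6.
f(n) = Omega(n^(3.17+epsilon)) for some epsilon > 0, so Case 3 is the candidate.
Regularity: a*f(n/b) = 9*13*(n/2)^6 = (9/64)*13*n^6 <= c*f(n) with c = 9/64 < 1. Satisfied.
Case 3: T(n) = Theta(n^6).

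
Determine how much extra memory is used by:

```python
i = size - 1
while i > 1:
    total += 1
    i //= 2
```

Space complexity: O(1).
Only a constant amount of auxiliary storage is used; nothing grows with n.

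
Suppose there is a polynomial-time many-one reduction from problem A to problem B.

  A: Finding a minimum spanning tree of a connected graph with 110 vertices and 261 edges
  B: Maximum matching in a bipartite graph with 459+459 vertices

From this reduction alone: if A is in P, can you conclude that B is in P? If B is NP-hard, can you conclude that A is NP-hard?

A poly-time reduction A <=_p B transfers tractability DOWN (B easy => A easy) and hardness UP (A hard => B hard), not the reverse.
From A in P, the reduction alone does NOT give B in P: any problem in P trivially reduces to SAT, yet SAT is not known to be in P.
From B NP-hard, the reduction alone does NOT give A NP-hard: again, easy problems reduce to hard ones.
(Here in fact A is P and B is P.)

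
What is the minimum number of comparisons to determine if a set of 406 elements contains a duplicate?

Determining if 406 elements are all distinct requires Omega(n log n) comparisons in the comparison model. This follows from the element distinctness lower bound.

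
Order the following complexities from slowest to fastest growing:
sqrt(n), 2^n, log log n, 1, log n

Ordered by growth rate: 1 < log log n < log n < sqrt(n) < 2^n.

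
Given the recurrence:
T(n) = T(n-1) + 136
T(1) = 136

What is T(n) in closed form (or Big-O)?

Unrolling: T(n) = T(n-1) + 136 = T(n-2) + 2*136 = ... = T(1) + (n-1)*136 = 136 + (n-1)*136 = 136n.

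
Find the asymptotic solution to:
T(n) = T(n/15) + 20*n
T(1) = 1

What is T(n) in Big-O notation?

Geometric series: 20*n*(1 + 1/15 + 1/15^2 + ...) = O(n). T(n) = O(n).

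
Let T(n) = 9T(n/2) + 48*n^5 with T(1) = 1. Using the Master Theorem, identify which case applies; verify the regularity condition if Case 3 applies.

a=9, b=2, f(n)=48*n^5.
log_2(9) = 3.17 < 5.
f(n) = Omega(n^(3.17+epsilon)) for some epsilon > 0, so Case 3 is the candidate.
Regularity: a*f(n/b) = 9*48*(n/2)^5 = (9/32)*48*n^5 <= c*f(n) with c = 9/32 < 1. Satisfied.
Case 3: T(n) = Theta(n^5).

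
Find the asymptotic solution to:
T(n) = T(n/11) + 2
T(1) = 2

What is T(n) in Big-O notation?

Each step divides n by 11 and adds 2. After log_11(n) steps, T(n) = O(log n).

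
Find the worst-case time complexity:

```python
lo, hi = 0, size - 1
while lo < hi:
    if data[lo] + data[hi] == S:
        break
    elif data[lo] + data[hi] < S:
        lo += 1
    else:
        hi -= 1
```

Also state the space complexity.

Time complexity: O(n).
Space complexity: O(1).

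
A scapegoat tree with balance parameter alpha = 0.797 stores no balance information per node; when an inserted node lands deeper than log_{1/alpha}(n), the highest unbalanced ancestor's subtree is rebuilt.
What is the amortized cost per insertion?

Search/insert path is O(log n). A rebuild of a subtree of size s costs O(s), but with alpha = 0.797 at least Omega(s) insertions must have occurred in that subtree since its last rebuild. Charging O(1) of the rebuild to each such insertion gives O(log n) amortized.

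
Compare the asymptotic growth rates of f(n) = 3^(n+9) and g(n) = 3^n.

f(n) = 3^(n+9) and g(n) = 3^n are Theta of each other: 3^(n+9) = 3^9 * 3^n = Theta(3^n).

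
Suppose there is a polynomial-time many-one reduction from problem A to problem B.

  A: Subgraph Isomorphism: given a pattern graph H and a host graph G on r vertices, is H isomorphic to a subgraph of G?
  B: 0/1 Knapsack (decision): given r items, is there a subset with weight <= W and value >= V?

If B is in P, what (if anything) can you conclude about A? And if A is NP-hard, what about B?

A poly-time reduction A <=_p B means any A-instance can be transformed to a B-instance in poly time.
If B is in P: compose the reduction with B's poly-time algorithm to solve A in poly time, so A is in P.
If A is NP-hard: every NP problem reduces to A, which reduces to B; composing reductions, every NP problem reduces to B, so B is NP-hard.
(Here in fact A is NP-complete and B is NP-complete.)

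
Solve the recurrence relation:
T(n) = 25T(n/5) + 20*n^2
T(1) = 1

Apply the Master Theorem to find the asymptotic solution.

a=25, b=5, f(n)=20*n^2. log_5(25) = 2. Case 2: T(n) = O(n^2 log n).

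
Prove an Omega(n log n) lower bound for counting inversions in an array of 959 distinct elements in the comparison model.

Decision-tree argument: at any leaf, the comparisons made (with transitivity) must totally order all 959 elements -- otherwise some pair (i,j) is unordered, and an adversary can present two inputs agreeing on every comparison made but with that pair flipped, changing the inversion count by 1, so the leaf's output is wrong on one of them. Hence the tree has >= 959! leaves and height >= log_2(959!) = Omega(n log n). Modified merge sort achieves O(n log n).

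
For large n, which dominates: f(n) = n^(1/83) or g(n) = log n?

f(n) = n^(1/83) grows faster: any positive power of n dominates log n.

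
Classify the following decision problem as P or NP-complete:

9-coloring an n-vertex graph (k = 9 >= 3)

This problem is NP-complete: graph k-coloring for k>=3 is NP-complete by reduction from 3-SAT.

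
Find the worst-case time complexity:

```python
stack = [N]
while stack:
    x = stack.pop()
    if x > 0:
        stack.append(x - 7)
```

Time complexity: O(n).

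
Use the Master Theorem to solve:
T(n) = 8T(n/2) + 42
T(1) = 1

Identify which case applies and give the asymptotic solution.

a=8, b=2, f(n)=42.
log_2(8) = 3 > 0.
Since f(n) = O(n^0) is polynomially smaller than n^3, Case 1 applies.
T(n) = Theta(n^3).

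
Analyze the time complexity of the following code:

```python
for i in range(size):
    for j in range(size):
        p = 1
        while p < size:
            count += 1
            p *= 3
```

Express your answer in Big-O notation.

Time complexity: O(n^2 log n).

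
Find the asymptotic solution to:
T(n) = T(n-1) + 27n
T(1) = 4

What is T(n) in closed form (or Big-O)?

Unrolling: T(n) = 4 + 27*(2 + 3 + ... + n) = 4 + 27*(n(n+1)/2 - 1) = O(n^2).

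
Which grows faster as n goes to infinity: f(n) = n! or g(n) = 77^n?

f(n) = n! grows faster: n!/77^n -> infinity by Stirling.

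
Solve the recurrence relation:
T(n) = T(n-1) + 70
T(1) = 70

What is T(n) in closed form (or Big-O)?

Unrolling: T(n) = T(n-1) + 70 = T(n-2) + 2*70 = ... = T(1) + (n-1)*70 = 70 + (n-1)*70 = 70n.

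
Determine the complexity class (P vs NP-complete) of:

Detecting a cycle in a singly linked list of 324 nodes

This problem is in P: Floyd's tortoise-and-hare runs in O(n) time, O(1) space.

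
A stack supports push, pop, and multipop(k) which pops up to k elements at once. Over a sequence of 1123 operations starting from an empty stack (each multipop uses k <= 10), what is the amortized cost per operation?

Each element is pushed exactly once and popped at most once (whether by pop or as part of a multipop). So the total number of individual pops over the whole sequence is at most the number of pushes, which is at most 1123. Total work <= 2 * 1123, hence O(1) amortized per operation.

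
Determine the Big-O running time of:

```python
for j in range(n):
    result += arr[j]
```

Time complexity: O(n).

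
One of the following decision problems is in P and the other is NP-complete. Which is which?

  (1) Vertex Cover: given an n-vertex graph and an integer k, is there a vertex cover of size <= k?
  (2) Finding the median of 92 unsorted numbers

(1) is NP-complete: one of Karp's 21 NP-complete problems (with k part of the input; for any fixed constant k it is in P).
(2) is P: linear-time selection (median-of-medians) runs in O(n).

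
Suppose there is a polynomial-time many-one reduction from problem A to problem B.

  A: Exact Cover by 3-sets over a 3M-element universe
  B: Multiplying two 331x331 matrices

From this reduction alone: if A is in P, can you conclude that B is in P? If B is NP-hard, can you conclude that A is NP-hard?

A poly-time reduction A <=_p B transfers tractability DOWN (B easy => A easy) and hardness UP (A hard => B hard), not the reverse.
From A in P, the reduction alone does NOT give B in P: any problem in P trivially reduces to SAT, yet SAT is not known to be in P.
From B NP-hard, the reduction alone does NOT give A NP-hard: again, easy problems reduce to hard ones.
(Here in fact A is NP-complete and B is in P, so no such reduction is known -- its existence would imply P = NP; the analysis concerns only what the assumed reduction would or would not let you conclude.)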